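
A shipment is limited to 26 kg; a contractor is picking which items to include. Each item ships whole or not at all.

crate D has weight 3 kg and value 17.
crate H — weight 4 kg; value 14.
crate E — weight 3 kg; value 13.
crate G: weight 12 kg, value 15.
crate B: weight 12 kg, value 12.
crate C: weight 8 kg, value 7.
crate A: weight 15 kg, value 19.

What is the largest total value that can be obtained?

63

This is an integer program with binary decision variables.
Allowing fractional choices, the relaxed optimum would be about 64.2, but items are indivisible.
crate D + crate H + crate E + crate A: weight 3 + 4 + 3 + 15 = 25 ≤ 26, value 17 + 14 + 13 + 19 = 63.
crate D + crate H + crate E + crate G: weight 3 + 4 + 3 + 12 = 22 ≤ 26, value 17 + 14 + 13 + 15 = 59.
Best is crate D, crate H, crate E, and crate A with total value 63.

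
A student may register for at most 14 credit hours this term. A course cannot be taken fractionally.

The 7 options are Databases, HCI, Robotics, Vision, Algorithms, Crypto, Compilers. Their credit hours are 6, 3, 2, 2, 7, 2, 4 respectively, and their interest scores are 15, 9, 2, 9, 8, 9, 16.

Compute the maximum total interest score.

49

Take Databases, Vision, Crypto, and Compilers: credit hours 6 + 2 + 2 + 4 = 14 ≤ 14, interest score 15 + 9 + 9 + 16 = 49.
No other feasible combination does better.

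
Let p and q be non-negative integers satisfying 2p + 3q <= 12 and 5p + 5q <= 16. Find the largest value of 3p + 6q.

18

The continuous relaxation peaks at (0, 3.2) with value 19.20; rounding to a feasible lattice point costs some objective.
(p,q)=(0,3): 2·0+3·3=9≤12, 5·0+5·3=15≤16, objective 18.
(p,q)=(1,2): 2·1+3·2=8≤12, 5·1+5·2=15≤16, objective 15.
(p,q)=(0,2): 2·0+3·2=6≤12, 5·0+5·2=10≤16, objective 12.
Maximum is 18 at (p,q)=(0,3).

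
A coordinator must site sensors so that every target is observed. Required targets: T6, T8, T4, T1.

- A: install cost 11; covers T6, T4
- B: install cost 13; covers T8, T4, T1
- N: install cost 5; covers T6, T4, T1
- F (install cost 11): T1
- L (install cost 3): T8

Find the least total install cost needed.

8

Choose N and L: together they cover T6, T8, T4, T1 — every target.
Total install cost: 5 + 3 = 8.
No cover costs less than 8.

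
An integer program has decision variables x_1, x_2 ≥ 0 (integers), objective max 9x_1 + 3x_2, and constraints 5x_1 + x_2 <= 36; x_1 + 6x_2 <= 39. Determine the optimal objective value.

69

Relaxing integrality, the LP optimum is 71.38 at (x_1,x_2) = (6.1, 5.48), which is not an integer point.
(x_1,x_2)=(6,5): 5·6+1·5=35≤36, 1·6+6·5=36≤39, objective 69.
(x_1,x_2)=(6,4): 5·6+1·4=34≤36, 1·6+6·4=30≤39, objective 66.
The best lattice point is (6,5), giving 69.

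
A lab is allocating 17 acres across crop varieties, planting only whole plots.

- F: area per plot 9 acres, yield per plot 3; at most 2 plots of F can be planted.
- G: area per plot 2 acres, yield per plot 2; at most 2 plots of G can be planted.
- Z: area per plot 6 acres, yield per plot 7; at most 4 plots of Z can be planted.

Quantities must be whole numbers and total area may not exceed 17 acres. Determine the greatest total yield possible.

This is a bounded integer knapsack.
Z has the best ratio (7/6); taking only Z gives at most 2×7 = 14 (stopped by the area limit).
Mixing does better — 2×G and 2×Z: area 16 ≤ 17, yield 2·2 + 2·7 = 18.

18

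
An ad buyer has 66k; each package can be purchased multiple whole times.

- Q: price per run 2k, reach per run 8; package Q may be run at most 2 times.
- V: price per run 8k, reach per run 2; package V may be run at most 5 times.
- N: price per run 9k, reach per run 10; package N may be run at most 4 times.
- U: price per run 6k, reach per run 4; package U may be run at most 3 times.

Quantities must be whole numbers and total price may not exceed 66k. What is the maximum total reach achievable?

70

Q has the best ratio (8/2); taking only Q gives at most 2×8 = 16 (stopped by the supply cap of 2).
Mixing does better — 2×Q, 1×V, 4×N, and 3×U: price 66 ≤ 66, reach 2·8 + 1·2 + 4·10 + 3·4 = 70.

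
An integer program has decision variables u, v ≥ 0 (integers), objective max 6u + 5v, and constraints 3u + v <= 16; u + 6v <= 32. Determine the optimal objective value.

44

(u,v)=(4,4): 3·4+1·4=16≤16, 1·4+6·4=28≤32, objective 44.
(u,v)=(4,3): 3·4+1·3=15≤16, 1·4+6·3=22≤32, objective 39.
No feasible integer point exceeds 44.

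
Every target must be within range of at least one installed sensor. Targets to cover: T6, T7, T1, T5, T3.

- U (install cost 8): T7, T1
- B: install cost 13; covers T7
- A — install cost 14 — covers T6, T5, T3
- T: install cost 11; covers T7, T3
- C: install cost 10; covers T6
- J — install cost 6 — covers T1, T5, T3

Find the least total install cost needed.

22

The greedy cost-per-new-target heuristic would pick J, U, and C for 24, but a cheaper cover exists.
Choose U and A: together they cover T6, T7, T1, T5, T3 — every target.
Total install cost: 8 + 14 = 22.
No cover costs less than 22.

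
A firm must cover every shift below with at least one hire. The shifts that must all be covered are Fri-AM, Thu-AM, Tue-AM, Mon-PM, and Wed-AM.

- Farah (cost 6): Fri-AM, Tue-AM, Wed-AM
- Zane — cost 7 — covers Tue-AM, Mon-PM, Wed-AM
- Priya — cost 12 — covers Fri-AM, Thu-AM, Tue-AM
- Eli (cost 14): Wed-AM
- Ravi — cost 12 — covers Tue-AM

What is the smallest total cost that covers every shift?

The greedy cost-per-new-shift heuristic would pick Farah, Zane, and Priya for 25, but a cheaper cover exists.
Choose Zane and Priya: together they cover Fri-AM, Thu-AM, Tue-AM, Mon-PM, Wed-AM — every shift.
Total cost: 7 + 12 = 19.
No cover costs less than 19.

19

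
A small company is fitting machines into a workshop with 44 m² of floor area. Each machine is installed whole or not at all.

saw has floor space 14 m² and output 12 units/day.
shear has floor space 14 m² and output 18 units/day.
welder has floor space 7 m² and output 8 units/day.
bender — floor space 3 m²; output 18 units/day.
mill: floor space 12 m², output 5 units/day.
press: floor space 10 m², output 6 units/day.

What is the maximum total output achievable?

This is an integer program with binary decision variables.
saw + shear + welder + bender: floor space 14 + 14 + 7 + 3 = 38 ≤ 44, output 12 + 18 + 8 + 18 = 56.
saw + shear + bender + press: floor space 14 + 14 + 3 + 10 = 41 ≤ 44, output 12 + 18 + 18 + 6 = 54.
Best is saw, shear, welder, and bender with total output 56.

56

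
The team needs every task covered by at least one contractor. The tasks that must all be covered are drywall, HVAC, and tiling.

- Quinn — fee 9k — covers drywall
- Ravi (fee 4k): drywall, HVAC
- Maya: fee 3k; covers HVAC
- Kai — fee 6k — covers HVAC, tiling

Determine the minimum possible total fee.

Choose Ravi and Kai: together they cover drywall, HVAC, tiling — every task.
Total fee: 4 + 6 = 10.
No cover costs less than 10.

10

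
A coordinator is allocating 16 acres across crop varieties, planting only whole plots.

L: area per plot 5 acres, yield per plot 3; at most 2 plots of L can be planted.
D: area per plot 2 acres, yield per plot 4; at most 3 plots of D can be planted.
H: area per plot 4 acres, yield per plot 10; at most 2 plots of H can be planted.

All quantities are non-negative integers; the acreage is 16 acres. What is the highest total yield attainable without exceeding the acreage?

32

Take 3×D and 2×H: area 14 ≤ 16, yield 3·4 + 2·10 = 32.
H has the best ratio (10/4) and is taken to its limit of 2; remaining capacity is filled optimally with the others.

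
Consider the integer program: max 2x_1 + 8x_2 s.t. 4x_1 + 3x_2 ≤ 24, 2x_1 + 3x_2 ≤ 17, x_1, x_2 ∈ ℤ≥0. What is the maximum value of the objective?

42

Relaxing integrality, the LP optimum is 45.33 at (x_1,x_2) = (0, 5.67), which is not an integer point.
(x_1,x_2)=(1,5): 4·1+3·5=19≤24, 2·1+3·5=17≤17, objective 42.
(x_1,x_2)=(0,5): 4·0+3·5=15≤24, 2·0+3·5=15≤17, objective 40.
(x_1,x_2)=(2,4): 4·2+3·4=20≤24, 2·2+3·4=16≤17, objective 36.
The best lattice point is (1,5), giving 42.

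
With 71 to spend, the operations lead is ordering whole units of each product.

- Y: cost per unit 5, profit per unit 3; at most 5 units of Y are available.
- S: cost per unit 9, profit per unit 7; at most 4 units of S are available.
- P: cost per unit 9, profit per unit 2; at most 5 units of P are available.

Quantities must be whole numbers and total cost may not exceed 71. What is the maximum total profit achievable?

This is a bounded integer knapsack.
Take 5×Y, 4×S, and 1×P: cost 70 ≤ 71, profit 5·3 + 4·7 + 1·2 = 45.
S has the best ratio (7/9) and is taken to its limit of 4; remaining capacity is filled optimally with the others.

45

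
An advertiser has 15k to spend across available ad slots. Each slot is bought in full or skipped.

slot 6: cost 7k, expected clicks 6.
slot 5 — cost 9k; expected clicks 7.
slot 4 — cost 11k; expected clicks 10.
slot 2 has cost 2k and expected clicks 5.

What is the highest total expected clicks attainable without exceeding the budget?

15

Treat it as a binary knapsack problem.
Allowing fractional choices, the relaxed optimum would be about 16.7, but ad slots are indivisible.
slot 4 + slot 2: cost 11 + 2 = 13 ≤ 15, expected clicks 10 + 5 = 15.
slot 5 + slot 2: cost 9 + 2 = 11 ≤ 15, expected clicks 7 + 5 = 12.
slot 6 + slot 2: cost 7 + 2 = 9 ≤ 15, expected clicks 6 + 5 = 11.
Best is slot 4 and slot 2 with total expected clicks 15.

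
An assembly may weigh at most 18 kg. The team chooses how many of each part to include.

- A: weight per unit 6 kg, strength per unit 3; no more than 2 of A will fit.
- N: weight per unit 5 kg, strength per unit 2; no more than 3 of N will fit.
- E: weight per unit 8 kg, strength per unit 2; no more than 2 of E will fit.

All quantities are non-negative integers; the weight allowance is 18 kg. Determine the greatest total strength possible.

Take 2×A and 1×N: weight 17 ≤ 18, strength 2·3 + 1·2 = 8.
A has the best ratio (3/6) and is taken to its limit of 2; remaining capacity is filled optimally with the others.

8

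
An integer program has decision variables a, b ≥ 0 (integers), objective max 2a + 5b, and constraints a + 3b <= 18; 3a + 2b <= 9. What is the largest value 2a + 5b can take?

20

(a,b)=(0,4) is feasible, giving 20.
(a,b)=(1,3) is feasible, giving 17.
(a,b)=(0,3) is feasible, giving 15.
The best lattice point is (0,4), giving 20.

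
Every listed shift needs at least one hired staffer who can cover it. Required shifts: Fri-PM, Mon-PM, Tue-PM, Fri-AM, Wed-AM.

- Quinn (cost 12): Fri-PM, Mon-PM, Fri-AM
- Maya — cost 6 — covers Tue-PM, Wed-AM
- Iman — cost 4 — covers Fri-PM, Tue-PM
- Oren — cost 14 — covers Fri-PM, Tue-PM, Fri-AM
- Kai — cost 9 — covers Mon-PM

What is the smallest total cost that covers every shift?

18

The greedy cost-per-new-shift heuristic would pick Iman, Quinn, and Maya for 22, but a cheaper cover exists.
Choose Quinn and Maya: together they cover Fri-PM, Mon-PM, Tue-PM, Fri-AM, Wed-AM — every shift.
Total cost: 12 + 6 = 18.
No cover costs less than 18.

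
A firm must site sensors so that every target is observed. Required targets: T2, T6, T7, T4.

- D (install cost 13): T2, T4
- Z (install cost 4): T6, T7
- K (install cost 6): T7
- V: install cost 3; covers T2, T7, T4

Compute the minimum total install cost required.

7

Choose Z and V: together they cover T2, T6, T7, T4 — every target.
Total install cost: 4 + 3 = 7.
No cover costs less than 7.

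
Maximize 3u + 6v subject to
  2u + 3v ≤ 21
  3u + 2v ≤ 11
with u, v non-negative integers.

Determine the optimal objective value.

30

The continuous relaxation peaks at (0, 5.5) with value 33.00; rounding to a feasible lattice point costs some objective.
(u,v)=(0,5): 2·0+3·5=15≤21, 3·0+2·5=10≤11, objective 30.
(u,v)=(1,4): 2·1+3·4=14≤21, 3·1+2·4=11≤11, objective 27.
Maximum is 30 at (u,v)=(0,5).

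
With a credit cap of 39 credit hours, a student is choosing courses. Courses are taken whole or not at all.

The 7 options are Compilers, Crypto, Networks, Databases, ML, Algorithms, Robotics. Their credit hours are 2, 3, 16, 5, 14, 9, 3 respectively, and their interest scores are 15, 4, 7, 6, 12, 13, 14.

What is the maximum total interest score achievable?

64

This is a 0-1 knapsack instance.
Allowing fractional choices, the relaxed optimum would be about 65.3, but courses are indivisible.
Compilers + Databases + ML + Algorithms + Robotics: credit hours 2 + 5 + 14 + 9 + 3 = 33 ≤ 39, interest score 15 + 6 + 12 + 13 + 14 = 60.
Compilers + Crypto + Databases + ML + Algorithms + Robotics: credit hours 2 + 3 + 5 + 14 + 9 + 3 = 36 ≤ 39, interest score 15 + 4 + 6 + 12 + 13 + 14 = 64.
Best is Compilers, Crypto, Databases, ML, Algorithms, and Robotics with total interest score 64.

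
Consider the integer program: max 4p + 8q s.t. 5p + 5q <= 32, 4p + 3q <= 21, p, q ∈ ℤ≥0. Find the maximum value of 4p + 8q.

(p,q)=(0,6): 5·0+5·6=30≤32, 4·0+3·6=18≤21, objective 48.
(p,q)=(1,5): 5·1+5·5=30≤32, 4·1+3·5=19≤21, objective 44.
(p,q)=(0,5): 5·0+5·5=25≤32, 4·0+3·5=15≤21, objective 40.
Maximum is 48 at (p,q)=(0,6).

48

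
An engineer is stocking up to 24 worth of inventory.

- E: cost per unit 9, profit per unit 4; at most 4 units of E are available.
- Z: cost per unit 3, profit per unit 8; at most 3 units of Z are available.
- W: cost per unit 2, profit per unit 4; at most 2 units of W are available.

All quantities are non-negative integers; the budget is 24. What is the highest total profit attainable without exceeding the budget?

Z has the best ratio (8/3); taking only Z gives at most 3×8 = 24 (stopped by the supply cap of 3).
Mixing does better — 1×E, 3×Z, and 2×W: cost 22 ≤ 24, profit 1·4 + 3·8 + 2·4 = 36.

36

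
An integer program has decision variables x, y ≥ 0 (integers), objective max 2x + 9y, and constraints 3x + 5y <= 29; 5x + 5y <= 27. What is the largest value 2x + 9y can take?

(x,y)=(0,5) is feasible, giving 45.
(x,y)=(1,4) is feasible, giving 38.
(x,y)=(0,4) is feasible, giving 36.
No feasible integer point exceeds 45.

45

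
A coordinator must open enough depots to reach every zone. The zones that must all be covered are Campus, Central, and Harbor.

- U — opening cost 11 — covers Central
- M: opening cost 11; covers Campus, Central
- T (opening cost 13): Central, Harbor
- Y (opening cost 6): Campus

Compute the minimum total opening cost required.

19

This is an integer covering problem.
Choose T and Y: together they cover Campus, Central, Harbor — every zone.
Total opening cost: 13 + 6 = 19.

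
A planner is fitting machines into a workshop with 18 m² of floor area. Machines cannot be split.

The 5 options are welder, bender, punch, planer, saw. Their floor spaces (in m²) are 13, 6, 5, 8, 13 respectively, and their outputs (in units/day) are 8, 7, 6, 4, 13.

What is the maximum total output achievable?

19

Allowing fractional choices, the relaxed optimum would be about 20.0, but machines are indivisible.
punch + saw: floor space 5 + 13 = 18 ≤ 18, output 6 + 13 = 19.
bender + punch: floor space 6 + 5 = 11 ≤ 18, output 7 + 6 = 13.
welder + punch: floor space 13 + 5 = 18 ≤ 18, output 8 + 6 = 14.
Best is punch and saw with total output 19.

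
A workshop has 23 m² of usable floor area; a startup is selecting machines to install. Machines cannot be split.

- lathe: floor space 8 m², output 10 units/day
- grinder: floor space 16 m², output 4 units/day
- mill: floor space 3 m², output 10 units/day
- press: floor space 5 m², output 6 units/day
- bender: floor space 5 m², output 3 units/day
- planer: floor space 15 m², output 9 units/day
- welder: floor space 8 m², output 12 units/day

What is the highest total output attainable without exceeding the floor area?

32

Take lathe, mill, and welder: floor space 8 + 3 + 8 = 19 ≤ 23, output 10 + 10 + 12 = 32.
No other feasible combination does better.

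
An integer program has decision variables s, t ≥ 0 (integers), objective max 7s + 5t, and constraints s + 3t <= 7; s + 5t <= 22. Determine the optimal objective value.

(s,t)=(7,0) is feasible, giving 49.
(s,t)=(6,0) is feasible, giving 42.
Maximum is 49 at (s,t)=(7,0).

49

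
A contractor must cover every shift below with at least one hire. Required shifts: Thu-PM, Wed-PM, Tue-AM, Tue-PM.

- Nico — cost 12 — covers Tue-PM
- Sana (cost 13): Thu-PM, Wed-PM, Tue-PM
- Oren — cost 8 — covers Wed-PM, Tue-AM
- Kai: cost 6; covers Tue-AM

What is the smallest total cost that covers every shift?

19

The greedy cost-per-new-shift heuristic would pick Oren and Sana for 21, but a cheaper cover exists.
Choose Sana and Kai: together they cover Thu-PM, Wed-PM, Tue-AM, Tue-PM — every shift.
Total cost: 13 + 6 = 19.
No cover costs less than 19.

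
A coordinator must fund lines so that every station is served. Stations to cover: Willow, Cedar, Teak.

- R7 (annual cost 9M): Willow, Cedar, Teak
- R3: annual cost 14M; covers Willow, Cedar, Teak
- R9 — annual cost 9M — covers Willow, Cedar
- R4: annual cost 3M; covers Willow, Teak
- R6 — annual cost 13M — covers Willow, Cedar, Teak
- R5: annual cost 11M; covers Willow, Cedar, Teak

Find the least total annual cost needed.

9

The greedy cost-per-new-station heuristic would pick R4 and R7 for 12, but a cheaper cover exists.
R7 alone covers Willow, Cedar, Teak — every station.
Total annual cost: 9.
No cover costs less than 9.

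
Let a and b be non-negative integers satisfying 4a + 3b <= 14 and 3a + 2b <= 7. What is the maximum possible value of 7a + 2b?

14

(a,b)=(2,0) is feasible, giving 14.
(a,b)=(1,1) is feasible, giving 9.
(a,b)=(1,0) is feasible, giving 7.
Maximum is 14 at (a,b)=(2,0).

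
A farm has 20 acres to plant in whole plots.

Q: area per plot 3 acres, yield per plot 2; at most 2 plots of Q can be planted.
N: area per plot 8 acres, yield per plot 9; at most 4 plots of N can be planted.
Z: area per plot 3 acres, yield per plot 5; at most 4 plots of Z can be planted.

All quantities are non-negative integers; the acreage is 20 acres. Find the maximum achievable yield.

29

Z has the best ratio (5/3); taking only Z gives at most 4×5 = 20 (stopped by the supply cap of 4).
Mixing does better — 1×N and 4×Z: area 20 ≤ 20, yield 1·9 + 4·5 = 29.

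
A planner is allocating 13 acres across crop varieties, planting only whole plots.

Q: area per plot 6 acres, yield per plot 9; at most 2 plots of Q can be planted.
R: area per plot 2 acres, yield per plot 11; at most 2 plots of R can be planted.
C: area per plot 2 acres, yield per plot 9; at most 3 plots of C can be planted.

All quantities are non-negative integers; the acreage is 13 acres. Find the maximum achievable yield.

This is a bounded integer knapsack.
2×R and 2×C: area 8 ≤ 13, yield 2·11 + 2·9 = 40.
2×R and 3×C: area 10 ≤ 13, yield 2·11 + 3·9 = 49.
Best is 49.

49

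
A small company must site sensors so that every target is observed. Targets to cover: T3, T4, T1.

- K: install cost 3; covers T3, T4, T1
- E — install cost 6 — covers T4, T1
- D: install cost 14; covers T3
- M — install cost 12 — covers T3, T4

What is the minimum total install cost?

3

This is a weighted set-cover instance.
K alone covers T3, T4, T1 — every target.
Total install cost: 3.
No cover costs less than 3.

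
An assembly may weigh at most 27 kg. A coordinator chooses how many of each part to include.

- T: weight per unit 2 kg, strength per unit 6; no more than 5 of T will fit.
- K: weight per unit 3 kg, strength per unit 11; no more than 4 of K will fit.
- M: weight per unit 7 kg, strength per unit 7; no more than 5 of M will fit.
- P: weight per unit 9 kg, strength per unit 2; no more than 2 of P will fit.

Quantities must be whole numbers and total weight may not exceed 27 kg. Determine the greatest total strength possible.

75

This is a bounded integer knapsack.
5×T and 4×K: weight 22 ≤ 27, strength 5·6 + 4·11 = 74.
4×T, 4×K, and 1×M: weight 27 ≤ 27, strength 4·6 + 4·11 + 1·7 = 75.
Best is 75.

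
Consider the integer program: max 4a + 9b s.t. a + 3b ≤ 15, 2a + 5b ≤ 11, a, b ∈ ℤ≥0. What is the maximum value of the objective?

Relaxing integrality, the LP optimum is 22.00 at (a,b) = (5.5, 0), which is not an integer point.
(a,b)=(3,1): 1·3+3·1=6≤15, 2·3+5·1=11≤11, objective 21.
(a,b)=(5,0): 1·5+3·0=5≤15, 2·5+5·0=10≤11, objective 20.
No feasible integer point exceeds 21.

21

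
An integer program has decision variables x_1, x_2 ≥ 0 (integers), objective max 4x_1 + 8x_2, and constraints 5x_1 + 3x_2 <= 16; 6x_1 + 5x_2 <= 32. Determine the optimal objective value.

(x_1,x_2)=(0,5): 5·0+3·5=15≤16, 6·0+5·5=25≤32, objective 40.
(x_1,x_2)=(0,4): 5·0+3·4=12≤16, 6·0+5·4=20≤32, objective 32.
Maximum is 40 at (x_1,x_2)=(0,5).

40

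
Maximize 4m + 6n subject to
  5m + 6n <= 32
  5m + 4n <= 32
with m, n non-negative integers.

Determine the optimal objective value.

Relaxing integrality, the LP optimum is 32.00 at (m,n) = (0, 5.33), which is not an integer point.
(m,n)=(0,5): 5·0+6·5=30≤32, 5·0+4·5=20≤32, objective 30.
(m,n)=(1,4): 5·1+6·4=29≤32, 5·1+4·4=21≤32, objective 28.
(m,n)=(0,4): 5·0+6·4=24≤32, 5·0+4·4=16≤32, objective 24.
Maximum is 30 at (m,n)=(0,5).

30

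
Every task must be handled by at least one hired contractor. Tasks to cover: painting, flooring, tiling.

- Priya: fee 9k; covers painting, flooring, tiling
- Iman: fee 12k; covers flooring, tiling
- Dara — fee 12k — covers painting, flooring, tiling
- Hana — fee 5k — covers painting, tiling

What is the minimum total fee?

9

The greedy cost-per-new-task heuristic would pick Hana and Priya for 14, but a cheaper cover exists.
Priya alone covers painting, flooring, tiling — every task.
Total fee: 9.
No cover costs less than 9.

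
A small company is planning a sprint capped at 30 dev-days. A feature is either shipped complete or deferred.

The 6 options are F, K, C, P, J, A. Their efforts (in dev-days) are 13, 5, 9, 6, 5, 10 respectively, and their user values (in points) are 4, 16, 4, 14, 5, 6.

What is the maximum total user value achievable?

Allowing fractional choices, the relaxed optimum would be about 42.8, but features are indivisible.
K + C + P + J: effort 5 + 9 + 6 + 5 = 25 ≤ 30, user value 16 + 4 + 14 + 5 = 39.
K + C + P + A: effort 5 + 9 + 6 + 10 = 30 ≤ 30, user value 16 + 4 + 14 + 6 = 40.
K + P + J + A: effort 5 + 6 + 5 + 10 = 26 ≤ 30, user value 16 + 14 + 5 + 6 = 41.
Best is K, P, J, and A with total user value 41.

41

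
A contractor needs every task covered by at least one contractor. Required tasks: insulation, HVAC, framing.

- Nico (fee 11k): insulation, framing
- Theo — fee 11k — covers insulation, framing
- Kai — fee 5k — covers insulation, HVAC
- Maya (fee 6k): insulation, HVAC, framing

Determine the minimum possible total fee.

Maya alone covers insulation, HVAC, framing — every task.
Total fee: 6.
No cover costs less than 6.

6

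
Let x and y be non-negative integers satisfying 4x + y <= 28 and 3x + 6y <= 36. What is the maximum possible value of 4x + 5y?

(x,y)=(6,3) is feasible, giving 39.
(x,y)=(5,3) is feasible, giving 35.
(x,y)=(6,2) is feasible, giving 34.
(x,y)=(5,2) is feasible, giving 30.
Maximum is 39 at (x,y)=(6,3).

39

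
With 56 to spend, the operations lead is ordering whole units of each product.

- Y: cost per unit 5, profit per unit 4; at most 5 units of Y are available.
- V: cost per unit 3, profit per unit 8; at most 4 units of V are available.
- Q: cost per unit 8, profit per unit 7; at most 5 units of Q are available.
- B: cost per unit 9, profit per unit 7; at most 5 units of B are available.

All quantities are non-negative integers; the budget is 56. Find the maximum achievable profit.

69

V has the best ratio (8/3); taking only V gives at most 4×8 = 32 (stopped by the supply cap of 4).
Mixing does better — 4×Y, 4×V, and 3×Q: cost 56 ≤ 56, profit 4·4 + 4·8 + 3·7 = 69.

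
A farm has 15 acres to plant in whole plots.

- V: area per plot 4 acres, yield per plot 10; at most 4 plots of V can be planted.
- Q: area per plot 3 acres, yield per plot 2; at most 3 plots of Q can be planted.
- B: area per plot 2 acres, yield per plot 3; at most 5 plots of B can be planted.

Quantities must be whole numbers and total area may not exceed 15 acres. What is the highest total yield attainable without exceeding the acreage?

This is a bounded integer knapsack.
V has the best ratio (10/4); taking only V gives at most 3×10 = 30 (stopped by the area limit).
Mixing does better — 3×V and 1×B: area 14 ≤ 15, yield 3·10 + 1·3 = 33.

33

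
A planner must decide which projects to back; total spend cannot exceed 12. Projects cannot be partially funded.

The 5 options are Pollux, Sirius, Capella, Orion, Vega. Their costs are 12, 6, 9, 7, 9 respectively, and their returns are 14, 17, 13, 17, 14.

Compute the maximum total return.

17

Take Sirius: cost 6 ≤ 12, return 17.
No feasible combination exceeds this.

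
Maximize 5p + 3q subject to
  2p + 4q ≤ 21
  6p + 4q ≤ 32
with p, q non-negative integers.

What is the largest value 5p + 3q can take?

(p,q)=(4,2) is feasible, giving 26.
(p,q)=(5,0) is feasible, giving 25.
(p,q)=(3,3) is feasible, giving 24.
(p,q)=(4,1) is feasible, giving 23.
No feasible integer point exceeds 26.

26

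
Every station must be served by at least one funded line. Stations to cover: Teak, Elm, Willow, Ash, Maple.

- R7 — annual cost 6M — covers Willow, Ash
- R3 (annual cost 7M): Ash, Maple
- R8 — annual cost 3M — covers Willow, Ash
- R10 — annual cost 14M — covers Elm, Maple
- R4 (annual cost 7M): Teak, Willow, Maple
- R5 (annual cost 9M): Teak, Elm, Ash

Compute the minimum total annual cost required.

Choose R4 and R5: together they cover Teak, Elm, Willow, Ash, Maple — every station.
Total annual cost: 7 + 9 = 16.

16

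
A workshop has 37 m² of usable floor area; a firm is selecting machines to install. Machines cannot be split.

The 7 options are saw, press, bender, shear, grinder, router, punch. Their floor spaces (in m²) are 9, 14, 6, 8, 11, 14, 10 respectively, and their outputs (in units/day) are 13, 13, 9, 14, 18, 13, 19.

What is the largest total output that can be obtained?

This is a 0-1 knapsack instance.
saw + bender + grinder + punch: floor space 9 + 6 + 11 + 10 = 36 ≤ 37, output 13 + 9 + 18 + 19 = 59.
bender + shear + grinder + punch: floor space 6 + 8 + 11 + 10 = 35 ≤ 37, output 9 + 14 + 18 + 19 = 60.
Best is bender, shear, grinder, and punch with total output 60.

60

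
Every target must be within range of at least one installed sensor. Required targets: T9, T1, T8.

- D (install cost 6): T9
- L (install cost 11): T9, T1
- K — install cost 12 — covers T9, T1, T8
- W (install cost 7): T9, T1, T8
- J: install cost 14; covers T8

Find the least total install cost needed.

7

This is a weighted set-cover instance.
W alone covers T9, T1, T8 — every target.
Total install cost: 7.
No cover costs less than 7.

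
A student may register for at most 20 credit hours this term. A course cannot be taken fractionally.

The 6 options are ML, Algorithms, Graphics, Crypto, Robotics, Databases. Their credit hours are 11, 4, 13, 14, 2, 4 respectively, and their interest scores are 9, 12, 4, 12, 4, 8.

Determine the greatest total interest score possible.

29

ML + Algorithms + Databases: credit hours 11 + 4 + 4 = 19 ≤ 20, interest score 9 + 12 + 8 = 29.
Algorithms + Crypto + Robotics: credit hours 4 + 14 + 2 = 20 ≤ 20, interest score 12 + 12 + 4 = 28.
ML + Algorithms + Robotics: credit hours 11 + 4 + 2 = 17 ≤ 20, interest score 9 + 12 + 4 = 25.
Best is ML, Algorithms, and Databases with total interest score 29.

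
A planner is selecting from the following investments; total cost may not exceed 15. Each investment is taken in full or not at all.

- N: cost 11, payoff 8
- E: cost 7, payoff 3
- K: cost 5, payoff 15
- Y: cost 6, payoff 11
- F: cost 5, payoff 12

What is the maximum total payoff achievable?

Y + F: cost 6 + 5 = 11 ≤ 15, payoff 11 + 12 = 23.
K + F: cost 5 + 5 = 10 ≤ 15, payoff 15 + 12 = 27.
K + Y: cost 5 + 6 = 11 ≤ 15, payoff 15 + 11 = 26.
Best is K and F with total payoff 27.

27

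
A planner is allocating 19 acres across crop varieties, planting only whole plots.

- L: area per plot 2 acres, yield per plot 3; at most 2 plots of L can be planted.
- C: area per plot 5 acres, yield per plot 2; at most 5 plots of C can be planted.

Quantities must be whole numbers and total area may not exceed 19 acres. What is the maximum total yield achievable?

12

Take 2×L and 3×C: area 19 ≤ 19, yield 2·3 + 3·2 = 12.
L has the best ratio (3/2) and is taken to its limit of 2; remaining capacity is filled optimally with the others.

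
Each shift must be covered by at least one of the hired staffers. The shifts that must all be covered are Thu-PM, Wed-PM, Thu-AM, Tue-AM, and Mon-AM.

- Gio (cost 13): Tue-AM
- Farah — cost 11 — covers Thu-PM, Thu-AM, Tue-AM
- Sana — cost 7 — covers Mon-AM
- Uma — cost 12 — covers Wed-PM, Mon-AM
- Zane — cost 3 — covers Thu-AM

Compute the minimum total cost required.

The greedy cost-per-new-shift heuristic would pick Zane, Farah, and Uma for 26, but a cheaper cover exists.
Choose Farah and Uma: together they cover Thu-PM, Wed-PM, Thu-AM, Tue-AM, Mon-AM — every shift.
Total cost: 11 + 12 = 23.
No cover costs less than 23.

23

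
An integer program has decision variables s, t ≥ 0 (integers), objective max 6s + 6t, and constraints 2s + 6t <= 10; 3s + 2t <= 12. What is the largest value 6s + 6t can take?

24

(s,t)=(4,0): 2·4+6·0=8≤10, 3·4+2·0=12≤12, objective 24.
(s,t)=(2,1): 2·2+6·1=10≤10, 3·2+2·1=8≤12, objective 18.
(s,t)=(3,0): 2·3+6·0=6≤10, 3·3+2·0=9≤12, objective 18.
The best lattice point is (4,0), giving 24.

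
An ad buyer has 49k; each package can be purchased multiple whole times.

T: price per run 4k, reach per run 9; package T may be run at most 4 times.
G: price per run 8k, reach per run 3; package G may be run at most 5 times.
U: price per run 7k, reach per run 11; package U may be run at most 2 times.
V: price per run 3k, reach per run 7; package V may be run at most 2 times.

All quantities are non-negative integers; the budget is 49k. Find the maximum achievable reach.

This is a bounded integer knapsack.
4×T, 2×U, and 2×V: price 36 ≤ 49, reach 4·9 + 2·11 + 2·7 = 72.
4×T, 1×G, 2×U, and 2×V: price 44 ≤ 49, reach 4·9 + 1·3 + 2·11 + 2·7 = 75.
Best is 75.

75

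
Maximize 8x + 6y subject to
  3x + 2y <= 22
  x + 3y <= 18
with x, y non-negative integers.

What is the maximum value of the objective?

Relaxing integrality, the LP optimum is 61.71 at (x,y) = (4.29, 4.57), which is not an integer point.
(x,y)=(6,2) is feasible, giving 60.
(x,y)=(5,3) is feasible, giving 58.
(x,y)=(4,4) is feasible, giving 56.
(x,y)=(6,1) is feasible, giving 54.
The best lattice point is (6,2), giving 60.

60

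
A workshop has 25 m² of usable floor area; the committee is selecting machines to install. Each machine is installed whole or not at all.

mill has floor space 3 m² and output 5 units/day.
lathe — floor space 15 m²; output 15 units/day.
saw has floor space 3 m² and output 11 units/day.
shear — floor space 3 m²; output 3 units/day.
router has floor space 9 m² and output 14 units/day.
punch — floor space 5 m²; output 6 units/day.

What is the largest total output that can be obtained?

mill + saw + shear + router + punch: floor space 3 + 3 + 3 + 9 + 5 = 23 ≤ 25, output 5 + 11 + 3 + 14 + 6 = 39.
mill + saw + router + punch: floor space 3 + 3 + 9 + 5 = 20 ≤ 25, output 5 + 11 + 14 + 6 = 36.
saw + shear + router + punch: floor space 3 + 3 + 9 + 5 = 20 ≤ 25, output 11 + 3 + 14 + 6 = 34.
Best is mill, saw, shear, router, and punch with total output 39.

39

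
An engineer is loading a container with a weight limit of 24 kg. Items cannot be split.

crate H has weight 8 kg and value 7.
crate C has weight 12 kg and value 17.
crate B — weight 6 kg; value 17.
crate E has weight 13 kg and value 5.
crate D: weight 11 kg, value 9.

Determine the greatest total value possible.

34

crate B + crate D: weight 6 + 11 = 17 ≤ 24, value 17 + 9 = 26.
crate C + crate B: weight 12 + 6 = 18 ≤ 24, value 17 + 17 = 34.
crate C + crate D: weight 12 + 11 = 23 ≤ 24, value 17 + 9 = 26.
Best is crate C and crate B with total value 34.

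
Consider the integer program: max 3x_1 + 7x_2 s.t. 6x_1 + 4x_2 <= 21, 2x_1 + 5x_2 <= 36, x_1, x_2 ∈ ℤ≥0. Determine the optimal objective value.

35

The continuous relaxation peaks at (0, 5.25) with value 36.75; rounding to a feasible lattice point costs some objective.
(x_1,x_2)=(0,5): 6·0+4·5=20≤21, 2·0+5·5=25≤36, objective 35.
(x_1,x_2)=(0,4): 6·0+4·4=16≤21, 2·0+5·4=20≤36, objective 28.
The best lattice point is (0,5), giving 35.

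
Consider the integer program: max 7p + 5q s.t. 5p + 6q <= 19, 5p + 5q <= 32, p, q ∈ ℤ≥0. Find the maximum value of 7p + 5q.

The continuous relaxation peaks at (3.8, 0) with value 26.60; rounding to a feasible lattice point costs some objective.
(p,q)=(3,0): 5·3+6·0=15≤19, 5·3+5·0=15≤32, objective 21.
(p,q)=(2,1): 5·2+6·1=16≤19, 5·2+5·1=15≤32, objective 19.
(p,q)=(2,0): 5·2+6·0=10≤19, 5·2+5·0=10≤32, objective 14.
No feasible integer point exceeds 21.

21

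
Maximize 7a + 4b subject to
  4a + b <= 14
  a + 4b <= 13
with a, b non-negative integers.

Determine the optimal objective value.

29

Relaxing integrality, the LP optimum is 30.20 at (a,b) = (2.87, 2.53), which is not an integer point.
(a,b)=(3,2): 4·3+1·2=14≤14, 1·3+4·2=11≤13, objective 29.
(a,b)=(3,1): 4·3+1·1=13≤14, 1·3+4·1=7≤13, objective 25.
No feasible integer point exceeds 29.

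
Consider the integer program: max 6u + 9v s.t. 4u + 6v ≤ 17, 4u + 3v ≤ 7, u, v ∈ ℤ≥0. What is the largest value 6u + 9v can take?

18

(u,v)=(0,2): 4·0+6·2=12≤17, 4·0+3·2=6≤7, objective 18.
(u,v)=(1,1): 4·1+6·1=10≤17, 4·1+3·1=7≤7, objective 15.
(u,v)=(0,1): 4·0+6·1=6≤17, 4·0+3·1=3≤7, objective 9.
Maximum is 18 at (u,v)=(0,2).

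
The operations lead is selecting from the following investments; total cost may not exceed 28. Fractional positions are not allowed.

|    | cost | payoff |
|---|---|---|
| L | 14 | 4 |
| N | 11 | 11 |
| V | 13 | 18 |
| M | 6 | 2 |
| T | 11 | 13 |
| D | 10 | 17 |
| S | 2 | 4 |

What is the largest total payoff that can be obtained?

V + D + S: cost 13 + 10 + 2 = 25 ≤ 28, payoff 18 + 17 + 4 = 39.
V + T + S: cost 13 + 11 + 2 = 26 ≤ 28, payoff 18 + 13 + 4 = 35.
V + D: cost 13 + 10 = 23 ≤ 28, payoff 18 + 17 = 35.
Best is V, D, and S with total payoff 39.

39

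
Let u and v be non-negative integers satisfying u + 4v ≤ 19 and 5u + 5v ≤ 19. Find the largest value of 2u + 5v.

15

The continuous relaxation peaks at (0, 3.8) with value 19.00; rounding to a feasible lattice point costs some objective.
(u,v)=(0,3): 1·0+4·3=12≤19, 5·0+5·3=15≤19, objective 15.
(u,v)=(1,2): 1·1+4·2=9≤19, 5·1+5·2=15≤19, objective 12.
(u,v)=(0,2): 1·0+4·2=8≤19, 5·0+5·2=10≤19, objective 10.
No feasible integer point exceeds 15.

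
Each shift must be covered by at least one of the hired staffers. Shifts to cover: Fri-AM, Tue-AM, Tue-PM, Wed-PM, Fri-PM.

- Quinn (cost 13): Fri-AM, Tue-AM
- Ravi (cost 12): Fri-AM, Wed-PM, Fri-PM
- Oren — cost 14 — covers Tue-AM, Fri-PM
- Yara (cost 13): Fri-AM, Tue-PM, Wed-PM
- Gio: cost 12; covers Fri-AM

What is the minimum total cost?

27

The greedy cost-per-new-shift heuristic would pick Ravi, Quinn, and Yara for 38, but a cheaper cover exists.
Choose Oren and Yara: together they cover Fri-AM, Tue-AM, Tue-PM, Wed-PM, Fri-PM — every shift.
Total cost: 14 + 13 = 27.
No cover costs less than 27.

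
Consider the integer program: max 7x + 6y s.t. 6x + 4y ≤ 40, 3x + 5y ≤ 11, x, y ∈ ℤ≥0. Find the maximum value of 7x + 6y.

The continuous relaxation peaks at (3.67, 0) with value 25.67; rounding to a feasible lattice point costs some objective.
(x,y)=(3,0): 6·3+4·0=18≤40, 3·3+5·0=9≤11, objective 21.
(x,y)=(2,1): 6·2+4·1=16≤40, 3·2+5·1=11≤11, objective 20.
(x,y)=(2,0): 6·2+4·0=12≤40, 3·2+5·0=6≤11, objective 14.
Maximum is 21 at (x,y)=(3,0).

21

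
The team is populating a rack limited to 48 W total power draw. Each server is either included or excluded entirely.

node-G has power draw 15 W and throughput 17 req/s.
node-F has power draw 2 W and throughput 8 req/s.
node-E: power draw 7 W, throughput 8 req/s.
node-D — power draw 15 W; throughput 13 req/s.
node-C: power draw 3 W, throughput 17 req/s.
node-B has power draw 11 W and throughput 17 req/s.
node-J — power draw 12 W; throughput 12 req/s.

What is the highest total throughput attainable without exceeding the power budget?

72

Take node-G, node-F, node-D, node-C, and node-B: power draw 15 + 2 + 15 + 3 + 11 = 46 ≤ 48, throughput 17 + 8 + 13 + 17 + 17 = 72.
No other feasible combination does better.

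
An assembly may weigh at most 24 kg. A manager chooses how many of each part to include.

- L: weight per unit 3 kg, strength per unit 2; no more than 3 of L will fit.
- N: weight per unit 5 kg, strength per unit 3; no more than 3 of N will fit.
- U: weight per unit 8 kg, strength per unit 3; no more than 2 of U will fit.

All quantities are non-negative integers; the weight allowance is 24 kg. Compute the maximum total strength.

3×L and 3×N: weight 24 ≤ 24, strength 3·2 + 3·3 = 15.
2×L, 2×N, and 1×U: weight 24 ≤ 24, strength 2·2 + 2·3 + 1·3 = 13.
Best is 15.

15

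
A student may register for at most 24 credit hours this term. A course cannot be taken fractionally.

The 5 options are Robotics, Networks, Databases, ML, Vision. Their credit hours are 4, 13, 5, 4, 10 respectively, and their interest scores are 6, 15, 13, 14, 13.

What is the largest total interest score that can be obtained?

Allowing fractional choices, the relaxed optimum would be about 47.2, but courses are indivisible.
Networks + Databases + ML: credit hours 13 + 5 + 4 = 22 ≤ 24, interest score 15 + 13 + 14 = 42.
Robotics + Databases + ML + Vision: credit hours 4 + 5 + 4 + 10 = 23 ≤ 24, interest score 6 + 13 + 14 + 13 = 46.
Best is Robotics, Databases, ML, and Vision with total interest score 46.

46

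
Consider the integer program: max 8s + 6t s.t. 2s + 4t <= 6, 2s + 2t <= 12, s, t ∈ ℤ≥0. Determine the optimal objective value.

24

(s,t)=(3,0): 2·3+4·0=6≤6, 2·3+2·0=6≤12, objective 24.
(s,t)=(2,0): 2·2+4·0=4≤6, 2·2+2·0=4≤12, objective 16.
Maximum is 24 at (s,t)=(3,0).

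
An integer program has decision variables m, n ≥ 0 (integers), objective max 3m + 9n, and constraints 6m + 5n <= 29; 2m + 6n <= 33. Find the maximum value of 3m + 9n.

45

(m,n)=(0,5): 6·0+5·5=25≤29, 2·0+6·5=30≤33, objective 45.
(m,n)=(1,4): 6·1+5·4=26≤29, 2·1+6·4=26≤33, objective 39.
(m,n)=(0,4): 6·0+5·4=20≤29, 2·0+6·4=24≤33, objective 36.
No feasible integer point exceeds 45.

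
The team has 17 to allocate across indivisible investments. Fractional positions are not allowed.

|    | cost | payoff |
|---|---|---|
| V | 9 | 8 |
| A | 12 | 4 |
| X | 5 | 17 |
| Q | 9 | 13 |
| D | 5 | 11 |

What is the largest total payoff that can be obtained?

X + Q: cost 5 + 9 = 14 ≤ 17, payoff 17 + 13 = 30.
X + D: cost 5 + 5 = 10 ≤ 17, payoff 17 + 11 = 28.
Best is X and Q with total payoff 30.

30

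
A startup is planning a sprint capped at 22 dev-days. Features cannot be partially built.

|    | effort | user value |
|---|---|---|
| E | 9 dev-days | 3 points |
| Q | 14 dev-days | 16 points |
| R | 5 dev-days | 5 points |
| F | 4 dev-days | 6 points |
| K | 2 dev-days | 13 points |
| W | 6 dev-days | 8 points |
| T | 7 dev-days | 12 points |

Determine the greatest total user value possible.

Treat it as a binary knapsack problem.
Allowing fractional choices, the relaxed optimum would be about 42.4, but features are indivisible.
F + K + W + T: effort 4 + 2 + 6 + 7 = 19 ≤ 22, user value 6 + 13 + 8 + 12 = 39.
R + K + W + T: effort 5 + 2 + 6 + 7 = 20 ≤ 22, user value 5 + 13 + 8 + 12 = 38.
Q + K + W: effort 14 + 2 + 6 = 22 ≤ 22, user value 16 + 13 + 8 = 37.
Best is F, K, W, and T with total user value 39.

39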